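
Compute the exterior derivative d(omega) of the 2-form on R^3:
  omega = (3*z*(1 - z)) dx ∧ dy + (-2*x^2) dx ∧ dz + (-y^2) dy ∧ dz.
d(omega) = (3 - 6*z) dx ∧ dy ∧ dz

For a 2-form omega = sum_{i<j} g_{ij} dx_i ∧ dx_j, the exterior derivative is
  d(omega) = sum_{i<j} d(g_{ij}) ∧ dx_i ∧ dx_j = sum_{i<j, k} (∂g_{ij}/∂x_k) dx_k ∧ dx_i ∧ dx_j.
Expand each term, using dx_k ∧ dx_i ∧ dx_j = sgn(permutation) dx_{(a)} ∧ dx_{(b)} ∧ dx_{(c)} with (a < b < c) sorted:
  d(3*z*(1 - z)) includes (∂/∂z)(3*z*(1 - z)) dz = (3 - 6*z) dz, which multiplied by dx ∧ dy gives (3 - 6*z) dx ∧ dy ∧ dz
Collecting like 3-forms: d(omega) = (3 - 6*z) dx ∧ dy ∧ dz.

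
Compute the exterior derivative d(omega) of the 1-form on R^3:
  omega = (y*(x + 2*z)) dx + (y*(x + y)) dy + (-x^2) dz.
d(omega) = (-x + y - 2*z) dx ∧ dy + (-2*x - 2*y) dx ∧ dz

For a 1-form omega = sum_i f_i dx_i, the exterior derivative is
  d(omega) = sum_{i < j} (∂f_j/∂x_i - ∂f_i/∂x_j) dx_i ∧ dx_j.
  coefficient of dx ∧ dy: ∂f_2/∂x - ∂f_1/∂y = ∂(y*(x + y))/∂x - ∂(y*(x + 2*z))/∂y = -x + y - 2*z
  coefficient of dx ∧ dz: ∂f_3/∂x - ∂f_1/∂z = ∂(-x^2)/∂x - ∂(y*(x + 2*z))/∂z = -2*x - 2*y
Assembling: d(omega) = (-x + y - 2*z) dx ∧ dy + (-2*x - 2*y) dx ∧ dz.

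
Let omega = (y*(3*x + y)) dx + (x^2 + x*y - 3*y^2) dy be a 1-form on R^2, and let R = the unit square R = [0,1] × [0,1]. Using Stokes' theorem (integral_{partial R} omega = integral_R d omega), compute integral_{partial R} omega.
integral_(partial R) omega = -1

Stokes: integral_partial_R omega = integral_R d omega with d omega = (∂Q/∂x - ∂P/∂y) dx ∧ dy.
  ∂Q/∂x = 2*x + y
  ∂P/∂y = 3*x + 2*y
  integrand = ∂Q/∂x - ∂P/∂y = -x - y.
Integrating over R: integral_0^1 integral_0^1 (-x - y) dx dy = -1.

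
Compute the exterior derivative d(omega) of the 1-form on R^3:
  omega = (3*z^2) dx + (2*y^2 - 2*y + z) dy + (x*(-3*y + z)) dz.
d(omega) = (-3*y - 5*z) dx ∧ dz + (-3*x - 1) dy ∧ dz

For a 1-form omega = sum_i f_i dx_i, the exterior derivative is
  d(omega) = sum_{i < j} (∂f_j/∂x_i - ∂f_i/∂x_j) dx_i ∧ dx_j.
  coefficient of dx ∧ dz: ∂f_3/∂x - ∂f_1/∂z = ∂(x*(-3*y + z))/∂x - ∂(3*z^2)/∂z = -3*y - 5*z
  coefficient of dy ∧ dz: ∂f_3/∂y - ∂f_2/∂z = ∂(x*(-3*y + z))/∂y - ∂(2*y^2 - 2*y + z)/∂z = -3*x - 1
Assembling: d(omega) = (-3*y - 5*z) dx ∧ dz + (-3*x - 1) dy ∧ dz.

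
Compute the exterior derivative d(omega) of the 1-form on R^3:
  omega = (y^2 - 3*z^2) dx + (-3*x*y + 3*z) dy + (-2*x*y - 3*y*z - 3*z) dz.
d(omega) = (-5*y) dx ∧ dy + (-2*y + 6*z) dx ∧ dz + (-2*x - 3*z - 3) dy ∧ dz

For a 1-form omega = sum_i f_i dx_i, the exterior derivative is
  d(omega) = sum_{i < j} (∂f_j/∂x_i - ∂f_i/∂x_j) dx_i ∧ dx_j.
  coefficient of dx ∧ dy: ∂f_2/∂x - ∂f_1/∂y = ∂(-3*x*y + 3*z)/∂x - ∂(y^2 - 3*z^2)/∂y = -5*y
  coefficient of dx ∧ dz: ∂f_3/∂x - ∂f_1/∂z = ∂(-2*x*y - 3*y*z - 3*z)/∂x - ∂(y^2 - 3*z^2)/∂z = -2*y + 6*z
  coefficient of dy ∧ dz: ∂f_3/∂y - ∂f_2/∂z = ∂(-2*x*y - 3*y*z - 3*z)/∂y - ∂(-3*x*y + 3*z)/∂z = -2*x - 3*z - 3
Assembling: d(omega) = (-5*y) dx ∧ dy + (-2*y + 6*z) dx ∧ dz + (-2*x - 3*z - 3) dy ∧ dz.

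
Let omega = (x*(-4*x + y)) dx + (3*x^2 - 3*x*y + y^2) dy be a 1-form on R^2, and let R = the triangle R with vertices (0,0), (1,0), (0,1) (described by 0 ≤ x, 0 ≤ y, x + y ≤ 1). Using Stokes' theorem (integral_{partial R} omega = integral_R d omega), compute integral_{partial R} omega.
integral_(partial R) omega = 1/3

Stokes: integral_partial_R omega = integral_R d omega with d omega = (∂Q/∂x - ∂P/∂y) dx ∧ dy.
  ∂Q/∂x = 6*x - 3*y
  ∂P/∂y = x
  integrand = ∂Q/∂x - ∂P/∂y = 5*x - 3*y.
Integrating over R: integral_0^1 integral_0^{1-x} (5*x - 3*y) dy dx = 1/3.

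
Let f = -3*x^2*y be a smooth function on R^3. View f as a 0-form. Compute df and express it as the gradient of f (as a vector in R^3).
df = (-6*x*y) dx + (-3*x^2) dy + (0) dz; grad f = (-6*x*y, -3*x^2, 0)

For a 0-form f, d f = (∂f/∂x) dx + (∂f/∂y) dy + (∂f/∂z) dz. The components of the vector representation are exactly the entries of grad f in Cartesian coordinates:
  ∂f/∂x = -6*x*y
  ∂f/∂y = -3*x^2
  ∂f/∂z = 0.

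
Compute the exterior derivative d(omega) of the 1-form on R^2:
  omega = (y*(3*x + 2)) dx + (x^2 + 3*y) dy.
d(omega) = (-x - 2) dx ∧ dy

For a 1-form omega = sum_i f_i dx_i, the exterior derivative is
  d(omega) = sum_{i < j} (∂f_j/∂x_i - ∂f_i/∂x_j) dx_i ∧ dx_j.
  coefficient of dx ∧ dy: ∂f_2/∂x - ∂f_1/∂y = ∂(x^2 + 3*y)/∂x - ∂(y*(3*x + 2))/∂y = -x - 2
Assembling: d(omega) = (-x - 2) dx ∧ dy.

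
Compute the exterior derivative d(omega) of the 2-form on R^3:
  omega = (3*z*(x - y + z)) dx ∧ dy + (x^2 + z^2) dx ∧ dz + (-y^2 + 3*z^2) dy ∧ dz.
d(omega) = (3*x - 3*y + 6*z) dx ∧ dy ∧ dz

For a 2-form omega = sum_{i<j} g_{ij} dx_i ∧ dx_j, the exterior derivative is
  d(omega) = sum_{i<j} d(g_{ij}) ∧ dx_i ∧ dx_j = sum_{i<j, k} (∂g_{ij}/∂x_k) dx_k ∧ dx_i ∧ dx_j.
Expand each term, using dx_k ∧ dx_i ∧ dx_j = sgn(permutation) dx_{(a)} ∧ dx_{(b)} ∧ dx_{(c)} with (a < b < c) sorted:
  d(3*z*(x - y + z)) includes (∂/∂z)(3*z*(x - y + z)) dz = (3*x - 3*y + 6*z) dz, which multiplied by dx ∧ dy gives (3*x - 3*y + 6*z) dx ∧ dy ∧ dz
Collecting like 3-forms: d(omega) = (3*x - 3*y + 6*z) dx ∧ dy ∧ dz.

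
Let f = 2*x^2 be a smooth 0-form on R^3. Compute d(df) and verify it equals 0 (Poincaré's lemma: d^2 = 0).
d(df) = 0

Step 1: df = sum_i (∂f/∂x_i) dx_i = (4*x) dx + (0) dy + (0) dz.
Step 2: Apply d again. Using the 1-form formula, the coefficient of dx ∧ dy in d(df) is ∂^2 f/∂x ∂y - ∂^2 f/∂y ∂x = (0) - (0) = 0 (equality of mixed partials for smooth f).
Similarly for dx ∧ dz and dy ∧ dz — all coefficients vanish. So d(df) = 0.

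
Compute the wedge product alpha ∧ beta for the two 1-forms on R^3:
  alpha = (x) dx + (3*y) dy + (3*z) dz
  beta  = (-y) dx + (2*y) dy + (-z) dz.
alpha ∧ beta = (y*(2*x + 3*y)) dx ∧ dy + (z*(-x + 3*y)) dx ∧ dz + (-9*y*z) dy ∧ dz

Distribute the wedge, using dx_i ∧ dx_j = -dx_j ∧ dx_i and dx_i ∧ dx_i = 0. For each pair (i, j) with i < j, the coefficient of dx_i ∧ dx_j in alpha ∧ beta is (alpha_i * beta_j - alpha_j * beta_i). Collecting: alpha ∧ beta = (y*(2*x + 3*y)) dx ∧ dy + (z*(-x + 3*y)) dx ∧ dz + (-9*y*z) dy ∧ dz.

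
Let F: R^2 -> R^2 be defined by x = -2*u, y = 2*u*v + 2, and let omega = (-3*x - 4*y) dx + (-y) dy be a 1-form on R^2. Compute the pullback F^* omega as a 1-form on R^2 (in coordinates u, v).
F^* omega = (-4*u*v^2 + 16*u*v - 12*u - 4*v + 16) du + (4*u*(-u*v - 1)) dv

Using F^*(f dg) = (f ∘ F) d(g ∘ F), substitute each coordinate x_i by F_i(u, v) in f_i, and replace dx_i by d F_i = (∂F_i/∂u) du + (∂F_i/∂v) dv.
  For the x component: f_1(F) = -8*u*v + 6*u - 8; d F_1 = (-2) du + (0) dv
  For the y component: f_2(F) = -2*u*v - 2; d F_2 = (2*v) du + (2*u) dv
Combining and collecting du, dv coefficients:
  coeff of du: -4*u*v^2 + 16*u*v - 12*u - 4*v + 16
  coeff of dv: 4*u*(-u*v - 1)
F^* omega = (-4*u*v^2 + 16*u*v - 12*u - 4*v + 16) du + (4*u*(-u*v - 1)) dv.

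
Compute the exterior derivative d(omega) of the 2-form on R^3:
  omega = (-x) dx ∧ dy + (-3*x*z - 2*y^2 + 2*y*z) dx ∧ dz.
d(omega) = (4*y - 2*z) dx ∧ dy ∧ dz

For a 2-form omega = sum_{i<j} g_{ij} dx_i ∧ dx_j, the exterior derivative is
  d(omega) = sum_{i<j} d(g_{ij}) ∧ dx_i ∧ dx_j = sum_{i<j, k} (∂g_{ij}/∂x_k) dx_k ∧ dx_i ∧ dx_j.
Expand each term, using dx_k ∧ dx_i ∧ dx_j = sgn(permutation) dx_{(a)} ∧ dx_{(b)} ∧ dx_{(c)} with (a < b < c) sorted:
  d(-3*x*z - 2*y^2 + 2*y*z) includes (∂/∂y)(-3*x*z - 2*y^2 + 2*y*z) dy = (-4*y + 2*z) dy, which multiplied by dx ∧ dz gives (4*y - 2*z) dx ∧ dy ∧ dz
Collecting like 3-forms: d(omega) = (4*y - 2*z) dx ∧ dy ∧ dz.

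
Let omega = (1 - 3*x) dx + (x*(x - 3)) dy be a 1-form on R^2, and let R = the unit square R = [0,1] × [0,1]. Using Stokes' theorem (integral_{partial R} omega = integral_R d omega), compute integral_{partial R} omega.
integral_(partial R) omega = -2

Stokes: integral_partial_R omega = integral_R d omega with d omega = (∂Q/∂x - ∂P/∂y) dx ∧ dy.
  ∂Q/∂x = 2*x - 3
  ∂P/∂y = 0
  integrand = ∂Q/∂x - ∂P/∂y = 2*x - 3.
Integrating over R: integral_0^1 integral_0^1 (2*x - 3) dx dy = -2.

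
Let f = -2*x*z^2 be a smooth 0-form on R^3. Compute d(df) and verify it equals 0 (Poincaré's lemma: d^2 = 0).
d(df) = 0

Step 1: df = sum_i (∂f/∂x_i) dx_i = (-2*z^2) dx + (0) dy + (-4*x*z) dz.
Step 2: Apply d again. Using the 1-form formula, the coefficient of dx ∧ dy in d(df) is ∂^2 f/∂x ∂y - ∂^2 f/∂y ∂x = (0) - (0) = 0 (equality of mixed partials for smooth f).
Similarly for dx ∧ dz and dy ∧ dz — all coefficients vanish. So d(df) = 0.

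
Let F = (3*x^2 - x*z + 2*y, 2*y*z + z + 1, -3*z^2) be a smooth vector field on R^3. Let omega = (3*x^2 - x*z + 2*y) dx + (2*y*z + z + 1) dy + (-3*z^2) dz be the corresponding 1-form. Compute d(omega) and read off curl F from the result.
d(omega) = (-2*y - 1) dy ∧ dz + (-x) dz ∧ dx + (-2) dx ∧ dy; curl F = (-2*y - 1, -x, -2)

d omega = sum_{i<j} (∂f_j/∂x_i - ∂f_i/∂x_j) dx_i ∧ dx_j. Under the identification (dy ∧ dz, dz ∧ dx, dx ∧ dy) ↔ (e_x, e_y, e_z), the coefficients are exactly the components of curl F. Compute:
  ∂R/∂y - ∂Q/∂z = (0) - (2*y + 1) = -2*y - 1
  ∂P/∂z - ∂R/∂x = (-x) - (0) = -x
  ∂Q/∂x - ∂P/∂y = (0) - (2) = -2.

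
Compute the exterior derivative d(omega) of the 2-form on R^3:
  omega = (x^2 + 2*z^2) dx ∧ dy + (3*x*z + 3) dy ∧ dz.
d(omega) = (7*z) dx ∧ dy ∧ dz

For a 2-form omega = sum_{i<j} g_{ij} dx_i ∧ dx_j, the exterior derivative is
  d(omega) = sum_{i<j} d(g_{ij}) ∧ dx_i ∧ dx_j = sum_{i<j, k} (∂g_{ij}/∂x_k) dx_k ∧ dx_i ∧ dx_j.
Expand each term, using dx_k ∧ dx_i ∧ dx_j = sgn(permutation) dx_{(a)} ∧ dx_{(b)} ∧ dx_{(c)} with (a < b < c) sorted:
  d(x^2 + 2*z^2) includes (∂/∂z)(x^2 + 2*z^2) dz = (4*z) dz, which multiplied by dx ∧ dy gives (4*z) dx ∧ dy ∧ dz
  d(3*x*z + 3) includes (∂/∂x)(3*x*z + 3) dx = (3*z) dx, which multiplied by dy ∧ dz gives (3*z) dx ∧ dy ∧ dz
Collecting like 3-forms: d(omega) = (7*z) dx ∧ dy ∧ dz.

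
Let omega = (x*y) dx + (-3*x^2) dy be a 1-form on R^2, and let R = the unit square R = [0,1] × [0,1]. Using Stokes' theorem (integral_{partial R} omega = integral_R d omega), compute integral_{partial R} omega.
integral_(partial R) omega = -7/2

Stokes: integral_partial_R omega = integral_R d omega with d omega = (∂Q/∂x - ∂P/∂y) dx ∧ dy.
  ∂Q/∂x = -6*x
  ∂P/∂y = x
  integrand = ∂Q/∂x - ∂P/∂y = -7*x.
Integrating over R: integral_0^1 integral_0^1 (-7*x) dx dy = -7/2.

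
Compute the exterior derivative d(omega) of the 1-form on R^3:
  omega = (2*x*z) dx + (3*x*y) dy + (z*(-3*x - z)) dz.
d(omega) = (3*y) dx ∧ dy + (-2*x - 3*z) dx ∧ dz

For a 1-form omega = sum_i f_i dx_i, the exterior derivative is
  d(omega) = sum_{i < j} (∂f_j/∂x_i - ∂f_i/∂x_j) dx_i ∧ dx_j.
  coefficient of dx ∧ dy: ∂f_2/∂x - ∂f_1/∂y = ∂(3*x*y)/∂x - ∂(2*x*z)/∂y = 3*y
  coefficient of dx ∧ dz: ∂f_3/∂x - ∂f_1/∂z = ∂(z*(-3*x - z))/∂x - ∂(2*x*z)/∂z = -2*x - 3*z
Assembling: d(omega) = (3*y) dx ∧ dy + (-2*x - 3*z) dx ∧ dz.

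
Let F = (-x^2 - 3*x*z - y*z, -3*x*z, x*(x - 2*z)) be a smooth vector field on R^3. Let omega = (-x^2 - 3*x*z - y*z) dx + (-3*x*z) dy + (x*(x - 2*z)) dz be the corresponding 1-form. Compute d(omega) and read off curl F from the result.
d(omega) = (3*x) dy ∧ dz + (-5*x - y + 2*z) dz ∧ dx + (-2*z) dx ∧ dy; curl F = (3*x, -5*x - y + 2*z, -2*z)

d omega = sum_{i<j} (∂f_j/∂x_i - ∂f_i/∂x_j) dx_i ∧ dx_j. Under the identification (dy ∧ dz, dz ∧ dx, dx ∧ dy) ↔ (e_x, e_y, e_z), the coefficients are exactly the components of curl F. Compute:
  ∂R/∂y - ∂Q/∂z = (0) - (-3*x) = 3*x
  ∂P/∂z - ∂R/∂x = (-3*x - y) - (2*x - 2*z) = -5*x - y + 2*z
  ∂Q/∂x - ∂P/∂y = (-3*z) - (-z) = -2*z.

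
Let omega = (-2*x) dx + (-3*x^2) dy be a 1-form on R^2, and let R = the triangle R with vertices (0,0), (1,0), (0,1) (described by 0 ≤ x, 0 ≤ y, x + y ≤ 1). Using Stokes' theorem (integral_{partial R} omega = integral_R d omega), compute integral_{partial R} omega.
integral_(partial R) omega = -1

Stokes: integral_partial_R omega = integral_R d omega with d omega = (∂Q/∂x - ∂P/∂y) dx ∧ dy.
  ∂Q/∂x = -6*x
  ∂P/∂y = 0
  integrand = ∂Q/∂x - ∂P/∂y = -6*x.
Integrating over R: integral_0^1 integral_0^{1-x} (-6*x) dy dx = -1.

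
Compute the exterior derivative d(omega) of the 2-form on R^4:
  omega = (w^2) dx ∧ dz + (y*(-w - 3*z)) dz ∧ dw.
d(omega) = (2*w) dx ∧ dz ∧ dw + (-w - 3*z) dy ∧ dz ∧ dw

For a 2-form omega = sum_{i<j} g_{ij} dx_i ∧ dx_j, the exterior derivative is
  d(omega) = sum_{i<j} d(g_{ij}) ∧ dx_i ∧ dx_j = sum_{i<j, k} (∂g_{ij}/∂x_k) dx_k ∧ dx_i ∧ dx_j.
Expand each term, using dx_k ∧ dx_i ∧ dx_j = sgn(permutation) dx_{(a)} ∧ dx_{(b)} ∧ dx_{(c)} with (a < b < c) sorted:
  d(w^2) includes (∂/∂w)(w^2) dw = (2*w) dw, which multiplied by dx ∧ dz gives (2*w) dx ∧ dz ∧ dw
  d(y*(-w - 3*z)) includes (∂/∂y)(y*(-w - 3*z)) dy = (-w - 3*z) dy, which multiplied by dz ∧ dw gives (-w - 3*z) dy ∧ dz ∧ dw
Collecting like 3-forms: d(omega) = (2*w) dx ∧ dz ∧ dw + (-w - 3*z) dy ∧ dz ∧ dw.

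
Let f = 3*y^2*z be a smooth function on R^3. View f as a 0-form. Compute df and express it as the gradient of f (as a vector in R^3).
df = (0) dx + (6*y*z) dy + (3*y^2) dz; grad f = (0, 6*y*z, 3*y^2)

For a 0-form f, d f = (∂f/∂x) dx + (∂f/∂y) dy + (∂f/∂z) dz. The components of the vector representation are exactly the entries of grad f in Cartesian coordinates:
  ∂f/∂x = 0
  ∂f/∂y = 6*y*z
  ∂f/∂z = 3*y^2.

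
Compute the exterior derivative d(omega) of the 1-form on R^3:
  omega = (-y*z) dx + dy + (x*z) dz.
d(omega) = (z) dx ∧ dy + (y + z) dx ∧ dz

For a 1-form omega = sum_i f_i dx_i, the exterior derivative is
  d(omega) = sum_{i < j} (∂f_j/∂x_i - ∂f_i/∂x_j) dx_i ∧ dx_j.
  coefficient of dx ∧ dy: ∂f_2/∂x - ∂f_1/∂y = ∂(1)/∂x - ∂(-y*z)/∂y = z
  coefficient of dx ∧ dz: ∂f_3/∂x - ∂f_1/∂z = ∂(x*z)/∂x - ∂(-y*z)/∂z = y + z
Assembling: d(omega) = (z) dx ∧ dy + (y + z) dx ∧ dz.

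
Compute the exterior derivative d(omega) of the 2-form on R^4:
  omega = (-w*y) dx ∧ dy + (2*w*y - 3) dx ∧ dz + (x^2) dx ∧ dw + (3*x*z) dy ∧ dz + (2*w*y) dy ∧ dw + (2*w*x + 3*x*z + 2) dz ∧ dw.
d(omega) = (-y) dx ∧ dy ∧ dw + (-2*w + 3*z) dx ∧ dy ∧ dz + (2*w + 2*y + 3*z) dx ∧ dz ∧ dw

For a 2-form omega = sum_{i<j} g_{ij} dx_i ∧ dx_j, the exterior derivative is
  d(omega) = sum_{i<j} d(g_{ij}) ∧ dx_i ∧ dx_j = sum_{i<j, k} (∂g_{ij}/∂x_k) dx_k ∧ dx_i ∧ dx_j.
Expand each term, using dx_k ∧ dx_i ∧ dx_j = sgn(permutation) dx_{(a)} ∧ dx_{(b)} ∧ dx_{(c)} with (a < b < c) sorted:
  d(-w*y) includes (∂/∂w)(-w*y) dw = (-y) dw, which multiplied by dx ∧ dy gives (-y) dx ∧ dy ∧ dw
  d(2*w*y - 3) includes (∂/∂y)(2*w*y - 3) dy = (2*w) dy, which multiplied by dx ∧ dz gives (-2*w) dx ∧ dy ∧ dz
  d(2*w*y - 3) includes (∂/∂w)(2*w*y - 3) dw = (2*y) dw, which multiplied by dx ∧ dz gives (2*y) dx ∧ dz ∧ dw
  d(3*x*z) includes (∂/∂x)(3*x*z) dx = (3*z) dx, which multiplied by dy ∧ dz gives (3*z) dx ∧ dy ∧ dz
  d(2*w*x + 3*x*z + 2) includes (∂/∂x)(2*w*x + 3*x*z + 2) dx = (2*w + 3*z) dx, which multiplied by dz ∧ dw gives (2*w + 3*z) dx ∧ dz ∧ dw
Collecting like 3-forms: d(omega) = (-y) dx ∧ dy ∧ dw + (-2*w + 3*z) dx ∧ dy ∧ dz + (2*w + 2*y + 3*z) dx ∧ dz ∧ dw.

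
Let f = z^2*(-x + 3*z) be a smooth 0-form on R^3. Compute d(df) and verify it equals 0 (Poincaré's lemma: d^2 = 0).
d(df) = 0

Step 1: df = sum_i (∂f/∂x_i) dx_i = (-z^2) dx + (0) dy + (z*(-2*x + 9*z)) dz.
Step 2: Apply d again. Using the 1-form formula, the coefficient of dx ∧ dy in d(df) is ∂^2 f/∂x ∂y - ∂^2 f/∂y ∂x = (0) - (0) = 0 (equality of mixed partials for smooth f).
Similarly for dx ∧ dz and dy ∧ dz — all coefficients vanish. So d(df) = 0.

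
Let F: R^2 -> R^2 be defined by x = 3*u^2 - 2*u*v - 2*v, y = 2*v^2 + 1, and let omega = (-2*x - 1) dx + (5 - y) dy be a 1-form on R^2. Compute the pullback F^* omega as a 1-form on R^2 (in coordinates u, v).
F^* omega = (-36*u^3 + 36*u^2*v - 8*u*v^2 + 24*u*v - 6*u - 8*v^2 + 2*v) du + (12*u^3 - 8*u^2*v + 12*u^2 - 16*u*v + 2*u - 8*v^3 + 8*v + 2) dv

Using F^*(f dg) = (f ∘ F) d(g ∘ F), substitute each coordinate x_i by F_i(u, v) in f_i, and replace dx_i by d F_i = (∂F_i/∂u) du + (∂F_i/∂v) dv.
  For the x component: f_1(F) = -6*u^2 + 4*u*v + 4*v - 1; d F_1 = (6*u - 2*v) du + (-2*u - 2) dv
  For the y component: f_2(F) = 4 - 2*v^2; d F_2 = (0) du + (4*v) dv
Combining and collecting du, dv coefficients:
  coeff of du: -36*u^3 + 36*u^2*v - 8*u*v^2 + 24*u*v - 6*u - 8*v^2 + 2*v
  coeff of dv: 12*u^3 - 8*u^2*v + 12*u^2 - 16*u*v + 2*u - 8*v^3 + 8*v + 2
F^* omega = (-36*u^3 + 36*u^2*v - 8*u*v^2 + 24*u*v - 6*u - 8*v^2 + 2*v) du + (12*u^3 - 8*u^2*v + 12*u^2 - 16*u*v + 2*u - 8*v^3 + 8*v + 2) dv.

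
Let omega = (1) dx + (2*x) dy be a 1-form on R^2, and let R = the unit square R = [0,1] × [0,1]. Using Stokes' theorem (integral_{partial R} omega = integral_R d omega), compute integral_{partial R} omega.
integral_(partial R) omega = 2

Stokes: integral_partial_R omega = integral_R d omega with d omega = (∂Q/∂x - ∂P/∂y) dx ∧ dy.
  ∂Q/∂x = 2
  ∂P/∂y = 0
  integrand = ∂Q/∂x - ∂P/∂y = 2.
Integrating over R: integral_0^1 integral_0^1 (2) dx dy = 2.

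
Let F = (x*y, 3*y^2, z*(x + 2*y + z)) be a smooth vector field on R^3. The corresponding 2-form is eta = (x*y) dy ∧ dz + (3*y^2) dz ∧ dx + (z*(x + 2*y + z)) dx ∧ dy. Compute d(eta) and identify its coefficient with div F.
d(eta) = (x + 9*y + 2*z) dx ∧ dy ∧ dz; div F = x + 9*y + 2*z

For a 2-form in R^3 of the form above, applying d gives a 3-form with coefficient ∂P/∂x + ∂Q/∂y + ∂R/∂z:
  ∂P/∂x = y
  ∂Q/∂y = 6*y
  ∂R/∂z = x + 2*y + 2*z
Sum = x + 9*y + 2*z, which is exactly div F.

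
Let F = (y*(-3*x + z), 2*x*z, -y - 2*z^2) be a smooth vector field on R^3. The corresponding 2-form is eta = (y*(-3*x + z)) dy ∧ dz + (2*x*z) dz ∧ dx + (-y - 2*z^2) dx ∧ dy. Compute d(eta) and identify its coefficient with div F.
d(eta) = (-3*y - 4*z) dx ∧ dy ∧ dz; div F = -3*y - 4*z

For a 2-form in R^3 of the form above, applying d gives a 3-form with coefficient ∂P/∂x + ∂Q/∂y + ∂R/∂z:
  ∂P/∂x = -3*y
  ∂Q/∂y = 0
  ∂R/∂z = -4*z
Sum = -3*y - 4*z, which is exactly div F.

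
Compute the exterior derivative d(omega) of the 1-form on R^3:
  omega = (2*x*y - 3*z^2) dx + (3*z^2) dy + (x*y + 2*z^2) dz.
d(omega) = (-2*x) dx ∧ dy + (y + 6*z) dx ∧ dz + (x - 6*z) dy ∧ dz

For a 1-form omega = sum_i f_i dx_i, the exterior derivative is
  d(omega) = sum_{i < j} (∂f_j/∂x_i - ∂f_i/∂x_j) dx_i ∧ dx_j.
  coefficient of dx ∧ dy: ∂f_2/∂x - ∂f_1/∂y = ∂(3*z^2)/∂x - ∂(2*x*y - 3*z^2)/∂y = -2*x
  coefficient of dx ∧ dz: ∂f_3/∂x - ∂f_1/∂z = ∂(x*y + 2*z^2)/∂x - ∂(2*x*y - 3*z^2)/∂z = y + 6*z
  coefficient of dy ∧ dz: ∂f_3/∂y - ∂f_2/∂z = ∂(x*y + 2*z^2)/∂y - ∂(3*z^2)/∂z = x - 6*z
Assembling: d(omega) = (-2*x) dx ∧ dy + (y + 6*z) dx ∧ dz + (x - 6*z) dy ∧ dz.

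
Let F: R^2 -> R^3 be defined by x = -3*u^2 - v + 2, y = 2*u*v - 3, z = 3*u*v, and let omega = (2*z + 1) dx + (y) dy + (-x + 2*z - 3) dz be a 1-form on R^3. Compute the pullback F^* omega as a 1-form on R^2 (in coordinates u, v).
F^* omega = (-27*u^2*v + 22*u*v^2 - 6*u + 3*v^2 - 21*v) du + (9*u^3 + 22*u^2*v - 3*u*v - 21*u - 1) dv

Using F^*(f dg) = (f ∘ F) d(g ∘ F), substitute each coordinate x_i by F_i(u, v) in f_i, and replace dx_i by d F_i = (∂F_i/∂u) du + (∂F_i/∂v) dv.
  For the x component: f_1(F) = 6*u*v + 1; d F_1 = (-6*u) du + (-1) dv
  For the y component: f_2(F) = 2*u*v - 3; d F_2 = (2*v) du + (2*u) dv
  For the z component: f_3(F) = 3*u^2 + 6*u*v + v - 5; d F_3 = (3*v) du + (3*u) dv
Combining and collecting du, dv coefficients:
  coeff of du: -27*u^2*v + 22*u*v^2 - 6*u + 3*v^2 - 21*v
  coeff of dv: 9*u^3 + 22*u^2*v - 3*u*v - 21*u - 1
F^* omega = (-27*u^2*v + 22*u*v^2 - 6*u + 3*v^2 - 21*v) du + (9*u^3 + 22*u^2*v - 3*u*v - 21*u - 1) dv.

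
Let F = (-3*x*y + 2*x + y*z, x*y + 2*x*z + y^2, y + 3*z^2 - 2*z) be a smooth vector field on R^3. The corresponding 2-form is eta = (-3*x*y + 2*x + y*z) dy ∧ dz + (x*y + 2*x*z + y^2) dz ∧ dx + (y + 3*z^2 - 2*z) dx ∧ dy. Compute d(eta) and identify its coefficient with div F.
d(eta) = (x - y + 6*z) dx ∧ dy ∧ dz; div F = x - y + 6*z

For a 2-form in R^3 of the form above, applying d gives a 3-form with coefficient ∂P/∂x + ∂Q/∂y + ∂R/∂z:
  ∂P/∂x = 2 - 3*y
  ∂Q/∂y = x + 2*y
  ∂R/∂z = 6*z - 2
Sum = x - y + 6*z, which is exactly div F.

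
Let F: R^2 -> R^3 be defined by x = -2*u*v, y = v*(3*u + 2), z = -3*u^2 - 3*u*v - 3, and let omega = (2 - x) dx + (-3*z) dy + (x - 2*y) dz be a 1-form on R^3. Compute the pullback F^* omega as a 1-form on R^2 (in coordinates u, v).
F^* omega = (v*(75*u^2 + 47*u*v + 24*u + 12*v + 23)) du + (27*u^3 + 47*u^2*v + 18*u^2 + 30*u*v + 23*u + 18) dv

Using F^*(f dg) = (f ∘ F) d(g ∘ F), substitute each coordinate x_i by F_i(u, v) in f_i, and replace dx_i by d F_i = (∂F_i/∂u) du + (∂F_i/∂v) dv.
  For the x component: f_1(F) = 2*u*v + 2; d F_1 = (-2*v) du + (-2*u) dv
  For the y component: f_2(F) = 9*u^2 + 9*u*v + 9; d F_2 = (3*v) du + (3*u + 2) dv
  For the z component: f_3(F) = 4*v*(-2*u - 1); d F_3 = (-6*u - 3*v) du + (-3*u) dv
Combining and collecting du, dv coefficients:
  coeff of du: v*(75*u^2 + 47*u*v + 24*u + 12*v + 23)
  coeff of dv: 27*u^3 + 47*u^2*v + 18*u^2 + 30*u*v + 23*u + 18
F^* omega = (v*(75*u^2 + 47*u*v + 24*u + 12*v + 23)) du + (27*u^3 + 47*u^2*v + 18*u^2 + 30*u*v + 23*u + 18) dv.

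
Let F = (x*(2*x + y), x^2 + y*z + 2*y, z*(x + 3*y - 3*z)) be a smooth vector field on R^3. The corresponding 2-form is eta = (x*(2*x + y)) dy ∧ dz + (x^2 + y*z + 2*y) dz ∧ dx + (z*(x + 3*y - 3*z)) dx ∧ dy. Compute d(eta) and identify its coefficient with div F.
d(eta) = (5*x + 4*y - 5*z + 2) dx ∧ dy ∧ dz; div F = 5*x + 4*y - 5*z + 2

For a 2-form in R^3 of the form above, applying d gives a 3-form with coefficient ∂P/∂x + ∂Q/∂y + ∂R/∂z:
  ∂P/∂x = 4*x + y
  ∂Q/∂y = z + 2
  ∂R/∂z = x + 3*y - 6*z
Sum = 5*x + 4*y - 5*z + 2, which is exactly div F.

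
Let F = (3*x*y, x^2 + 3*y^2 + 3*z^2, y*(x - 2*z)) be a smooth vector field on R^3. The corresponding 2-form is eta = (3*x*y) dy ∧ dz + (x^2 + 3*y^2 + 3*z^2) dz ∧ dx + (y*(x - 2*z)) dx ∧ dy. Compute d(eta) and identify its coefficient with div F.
d(eta) = (7*y) dx ∧ dy ∧ dz; div F = 7*y

For a 2-form in R^3 of the form above, applying d gives a 3-form with coefficient ∂P/∂x + ∂Q/∂y + ∂R/∂z:
  ∂P/∂x = 3*y
  ∂Q/∂y = 6*y
  ∂R/∂z = -2*y
Sum = 7*y, which is exactly div F.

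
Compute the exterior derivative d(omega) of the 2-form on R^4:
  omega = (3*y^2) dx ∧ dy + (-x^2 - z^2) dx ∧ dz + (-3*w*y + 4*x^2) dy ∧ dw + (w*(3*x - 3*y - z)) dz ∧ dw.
d(omega) = (8*x) dx ∧ dy ∧ dw + (3*w) dx ∧ dz ∧ dw + (-3*w) dy ∧ dz ∧ dw

For a 2-form omega = sum_{i<j} g_{ij} dx_i ∧ dx_j, the exterior derivative is
  d(omega) = sum_{i<j} d(g_{ij}) ∧ dx_i ∧ dx_j = sum_{i<j, k} (∂g_{ij}/∂x_k) dx_k ∧ dx_i ∧ dx_j.
Expand each term, using dx_k ∧ dx_i ∧ dx_j = sgn(permutation) dx_{(a)} ∧ dx_{(b)} ∧ dx_{(c)} with (a < b < c) sorted:
  d(-3*w*y + 4*x^2) includes (∂/∂x)(-3*w*y + 4*x^2) dx = (8*x) dx, which multiplied by dy ∧ dw gives (8*x) dx ∧ dy ∧ dw
  d(w*(3*x - 3*y - z)) includes (∂/∂x)(w*(3*x - 3*y - z)) dx = (3*w) dx, which multiplied by dz ∧ dw gives (3*w) dx ∧ dz ∧ dw
  d(w*(3*x - 3*y - z)) includes (∂/∂y)(w*(3*x - 3*y - z)) dy = (-3*w) dy, which multiplied by dz ∧ dw gives (-3*w) dy ∧ dz ∧ dw
Collecting like 3-forms: d(omega) = (8*x) dx ∧ dy ∧ dw + (3*w) dx ∧ dz ∧ dw + (-3*w) dy ∧ dz ∧ dw.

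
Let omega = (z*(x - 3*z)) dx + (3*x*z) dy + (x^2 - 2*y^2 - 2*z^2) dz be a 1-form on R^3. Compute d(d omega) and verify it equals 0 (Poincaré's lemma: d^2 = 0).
d(d omega) = 0

Step 1: d omega = sum_{i<j} (∂f_j/∂x_i - ∂f_i/∂x_j) dx_i ∧ dx_j:
  coeff of dx ∧ dy: 3*z
  coeff of dx ∧ dz: x + 6*z
  coeff of dy ∧ dz: -3*x - 4*y
Step 2: Apply d again to each 2-form coefficient. The only possible 3-form in R^3 is dx ∧ dy ∧ dz, with coefficient
  ∂(coeff of dy∧dz)/∂x - ∂(coeff of dx∧dz)/∂y + ∂(coeff of dx∧dy)/∂z
  = ∂/∂x (-3*x - 4*y) - ∂/∂y (x + 6*z) + ∂/∂z (3*z).
Each of these terms simplifies to sums of mixed partials that cancel in pairs. The result is 0 (by equality of mixed partials for smooth functions — Schwarz / Clairaut).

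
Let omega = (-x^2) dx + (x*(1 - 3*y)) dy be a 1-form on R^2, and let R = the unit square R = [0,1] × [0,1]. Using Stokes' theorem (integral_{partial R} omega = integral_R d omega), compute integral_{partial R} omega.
integral_(partial R) omega = -1/2

Stokes: integral_partial_R omega = integral_R d omega with d omega = (∂Q/∂x - ∂P/∂y) dx ∧ dy.
  ∂Q/∂x = 1 - 3*y
  ∂P/∂y = 0
  integrand = ∂Q/∂x - ∂P/∂y = 1 - 3*y.
Integrating over R: integral_0^1 integral_0^1 (1 - 3*y) dx dy = -1/2.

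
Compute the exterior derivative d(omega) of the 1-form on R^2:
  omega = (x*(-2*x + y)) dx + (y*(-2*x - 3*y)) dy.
d(omega) = (-x - 2*y) dx ∧ dy

For a 1-form omega = sum_i f_i dx_i, the exterior derivative is
  d(omega) = sum_{i < j} (∂f_j/∂x_i - ∂f_i/∂x_j) dx_i ∧ dx_j.
  coefficient of dx ∧ dy: ∂f_2/∂x - ∂f_1/∂y = ∂(y*(-2*x - 3*y))/∂x - ∂(x*(-2*x + y))/∂y = -x - 2*y
Assembling: d(omega) = (-x - 2*y) dx ∧ dy.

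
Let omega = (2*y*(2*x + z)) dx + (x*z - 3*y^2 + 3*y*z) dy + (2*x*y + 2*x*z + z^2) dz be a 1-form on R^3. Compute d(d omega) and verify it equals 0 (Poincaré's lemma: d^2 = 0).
d(d omega) = 0

Step 1: d omega = sum_{i<j} (∂f_j/∂x_i - ∂f_i/∂x_j) dx_i ∧ dx_j:
  coeff of dx ∧ dy: -4*x - z
  coeff of dx ∧ dz: 2*z
  coeff of dy ∧ dz: x - 3*y
Step 2: Apply d again to each 2-form coefficient. The only possible 3-form in R^3 is dx ∧ dy ∧ dz, with coefficient
  ∂(coeff of dy∧dz)/∂x - ∂(coeff of dx∧dz)/∂y + ∂(coeff of dx∧dy)/∂z
  = ∂/∂x (x - 3*y) - ∂/∂y (2*z) + ∂/∂z (-4*x - z).
Each of these terms simplifies to sums of mixed partials that cancel in pairs. The result is 0 (by equality of mixed partials for smooth functions — Schwarz / Clairaut).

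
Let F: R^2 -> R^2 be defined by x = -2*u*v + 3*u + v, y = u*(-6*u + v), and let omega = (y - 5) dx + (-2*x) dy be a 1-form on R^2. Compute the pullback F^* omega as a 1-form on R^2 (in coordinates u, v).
F^* omega = (-36*u^2*v + 54*u^2 + 2*u*v^2 + 21*u*v - 2*v^2 + 10*v - 15) du + (12*u^3 + 2*u^2*v - 12*u^2 - u*v + 10*u - 5) dv

Using F^*(f dg) = (f ∘ F) d(g ∘ F), substitute each coordinate x_i by F_i(u, v) in f_i, and replace dx_i by d F_i = (∂F_i/∂u) du + (∂F_i/∂v) dv.
  For the x component: f_1(F) = -6*u^2 + u*v - 5; d F_1 = (3 - 2*v) du + (1 - 2*u) dv
  For the y component: f_2(F) = 4*u*v - 6*u - 2*v; d F_2 = (-12*u + v) du + (u) dv
Combining and collecting du, dv coefficients:
  coeff of du: -36*u^2*v + 54*u^2 + 2*u*v^2 + 21*u*v - 2*v^2 + 10*v - 15
  coeff of dv: 12*u^3 + 2*u^2*v - 12*u^2 - u*v + 10*u - 5
F^* omega = (-36*u^2*v + 54*u^2 + 2*u*v^2 + 21*u*v - 2*v^2 + 10*v - 15) du + (12*u^3 + 2*u^2*v - 12*u^2 - u*v + 10*u - 5) dv.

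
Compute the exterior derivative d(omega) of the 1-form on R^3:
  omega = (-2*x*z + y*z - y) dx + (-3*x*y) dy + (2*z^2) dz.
d(omega) = (-3*y - z + 1) dx ∧ dy + (2*x - y) dx ∧ dz

For a 1-form omega = sum_i f_i dx_i, the exterior derivative is
  d(omega) = sum_{i < j} (∂f_j/∂x_i - ∂f_i/∂x_j) dx_i ∧ dx_j.
  coefficient of dx ∧ dy: ∂f_2/∂x - ∂f_1/∂y = ∂(-3*x*y)/∂x - ∂(-2*x*z + y*z - y)/∂y = -3*y - z + 1
  coefficient of dx ∧ dz: ∂f_3/∂x - ∂f_1/∂z = ∂(2*z^2)/∂x - ∂(-2*x*z + y*z - y)/∂z = 2*x - y
Assembling: d(omega) = (-3*y - z + 1) dx ∧ dy + (2*x - y) dx ∧ dz.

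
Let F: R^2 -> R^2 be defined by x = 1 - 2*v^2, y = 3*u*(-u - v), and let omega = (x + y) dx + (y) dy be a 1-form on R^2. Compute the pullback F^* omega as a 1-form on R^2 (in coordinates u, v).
F^* omega = (9*u*(2*u^2 + 3*u*v + v^2)) du + (9*u^3 + 21*u^2*v + 12*u*v^2 + 8*v^3 - 4*v) dv

Using F^*(f dg) = (f ∘ F) d(g ∘ F), substitute each coordinate x_i by F_i(u, v) in f_i, and replace dx_i by d F_i = (∂F_i/∂u) du + (∂F_i/∂v) dv.
  For the x component: f_1(F) = -3*u^2 - 3*u*v - 2*v^2 + 1; d F_1 = (0) du + (-4*v) dv
  For the y component: f_2(F) = 3*u*(-u - v); d F_2 = (-6*u - 3*v) du + (-3*u) dv
Combining and collecting du, dv coefficients:
  coeff of du: 9*u*(2*u^2 + 3*u*v + v^2)
  coeff of dv: 9*u^3 + 21*u^2*v + 12*u*v^2 + 8*v^3 - 4*v
F^* omega = (9*u*(2*u^2 + 3*u*v + v^2)) du + (9*u^3 + 21*u^2*v + 12*u*v^2 + 8*v^3 - 4*v) dv.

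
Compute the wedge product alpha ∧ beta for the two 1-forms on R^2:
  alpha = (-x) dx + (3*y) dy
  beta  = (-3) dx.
alpha ∧ beta = (9*y) dx ∧ dy

Distribute the wedge, using dx_i ∧ dx_j = -dx_j ∧ dx_i and dx_i ∧ dx_i = 0. For each pair (i, j) with i < j, the coefficient of dx_i ∧ dx_j in alpha ∧ beta is (alpha_i * beta_j - alpha_j * beta_i). Collecting: alpha ∧ beta = (9*y) dx ∧ dy.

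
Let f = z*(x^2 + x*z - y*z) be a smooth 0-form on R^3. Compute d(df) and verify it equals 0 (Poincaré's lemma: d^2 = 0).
d(df) = 0

Step 1: df = sum_i (∂f/∂x_i) dx_i = (z*(2*x + z)) dx + (-z^2) dy + (x^2 + 2*x*z - 2*y*z) dz.
Step 2: Apply d again. Using the 1-form formula, the coefficient of dx ∧ dy in d(df) is ∂^2 f/∂x ∂y - ∂^2 f/∂y ∂x = (0) - (0) = 0 (equality of mixed partials for smooth f).
Similarly for dx ∧ dz and dy ∧ dz — all coefficients vanish. So d(df) = 0.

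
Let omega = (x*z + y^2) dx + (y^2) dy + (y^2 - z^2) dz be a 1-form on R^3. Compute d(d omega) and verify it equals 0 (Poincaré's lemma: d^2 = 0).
d(d omega) = 0

Step 1: d omega = sum_{i<j} (∂f_j/∂x_i - ∂f_i/∂x_j) dx_i ∧ dx_j:
  coeff of dx ∧ dy: -2*y
  coeff of dx ∧ dz: -x
  coeff of dy ∧ dz: 2*y
Step 2: Apply d again to each 2-form coefficient. The only possible 3-form in R^3 is dx ∧ dy ∧ dz, with coefficient
  ∂(coeff of dy∧dz)/∂x - ∂(coeff of dx∧dz)/∂y + ∂(coeff of dx∧dy)/∂z
  = ∂/∂x (2*y) - ∂/∂y (-x) + ∂/∂z (-2*y).
Each of these terms simplifies to sums of mixed partials that cancel in pairs. The result is 0 (by equality of mixed partials for smooth functions — Schwarz / Clairaut).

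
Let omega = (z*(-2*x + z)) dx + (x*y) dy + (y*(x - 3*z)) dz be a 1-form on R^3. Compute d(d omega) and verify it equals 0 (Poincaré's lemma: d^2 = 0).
d(d omega) = 0

Step 1: d omega = sum_{i<j} (∂f_j/∂x_i - ∂f_i/∂x_j) dx_i ∧ dx_j:
  coeff of dx ∧ dy: y
  coeff of dx ∧ dz: 2*x + y - 2*z
  coeff of dy ∧ dz: x - 3*z
Step 2: Apply d again to each 2-form coefficient. The only possible 3-form in R^3 is dx ∧ dy ∧ dz, with coefficient
  ∂(coeff of dy∧dz)/∂x - ∂(coeff of dx∧dz)/∂y + ∂(coeff of dx∧dy)/∂z
  = ∂/∂x (x - 3*z) - ∂/∂y (2*x + y - 2*z) + ∂/∂z (y).
Each of these terms simplifies to sums of mixed partials that cancel in pairs. The result is 0 (by equality of mixed partials for smooth functions — Schwarz / Clairaut).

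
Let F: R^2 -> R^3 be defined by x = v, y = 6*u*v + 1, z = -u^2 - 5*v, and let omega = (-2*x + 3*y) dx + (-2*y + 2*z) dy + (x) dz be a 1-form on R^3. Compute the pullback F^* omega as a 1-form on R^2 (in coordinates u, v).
F^* omega = (2*v*(-6*u^2 - 36*u*v - u - 30*v - 6)) du + (-12*u^3 - 72*u^2*v - 42*u*v - 12*u - 7*v + 3) dv

Using F^*(f dg) = (f ∘ F) d(g ∘ F), substitute each coordinate x_i by F_i(u, v) in f_i, and replace dx_i by d F_i = (∂F_i/∂u) du + (∂F_i/∂v) dv.
  For the x component: f_1(F) = 18*u*v - 2*v + 3; d F_1 = (0) du + (1) dv
  For the y component: f_2(F) = -2*u^2 - 12*u*v - 10*v - 2; d F_2 = (6*v) du + (6*u) dv
  For the z component: f_3(F) = v; d F_3 = (-2*u) du + (-5) dv
Combining and collecting du, dv coefficients:
  coeff of du: 2*v*(-6*u^2 - 36*u*v - u - 30*v - 6)
  coeff of dv: -12*u^3 - 72*u^2*v - 42*u*v - 12*u - 7*v + 3
F^* omega = (2*v*(-6*u^2 - 36*u*v - u - 30*v - 6)) du + (-12*u^3 - 72*u^2*v - 42*u*v - 12*u - 7*v + 3) dv.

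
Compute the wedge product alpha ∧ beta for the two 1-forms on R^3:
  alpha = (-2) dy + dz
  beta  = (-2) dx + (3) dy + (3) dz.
alpha ∧ beta = (-4) dx ∧ dy + (-9) dy ∧ dz + (2) dx ∧ dz

Distribute the wedge, using dx_i ∧ dx_j = -dx_j ∧ dx_i and dx_i ∧ dx_i = 0. For each pair (i, j) with i < j, the coefficient of dx_i ∧ dx_j in alpha ∧ beta is (alpha_i * beta_j - alpha_j * beta_i). Collecting: alpha ∧ beta = (-4) dx ∧ dy + (-9) dy ∧ dz + (2) dx ∧ dz.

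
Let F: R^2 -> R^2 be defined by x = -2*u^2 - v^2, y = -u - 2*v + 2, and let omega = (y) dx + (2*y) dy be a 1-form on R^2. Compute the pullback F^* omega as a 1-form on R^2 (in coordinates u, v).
F^* omega = (4*u^2 + 8*u*v - 6*u + 4*v - 4) du + (2*u*v + 4*u + 4*v^2 + 4*v - 8) dv

Using F^*(f dg) = (f ∘ F) d(g ∘ F), substitute each coordinate x_i by F_i(u, v) in f_i, and replace dx_i by d F_i = (∂F_i/∂u) du + (∂F_i/∂v) dv.
  For the x component: f_1(F) = -u - 2*v + 2; d F_1 = (-4*u) du + (-2*v) dv
  For the y component: f_2(F) = -2*u - 4*v + 4; d F_2 = (-1) du + (-2) dv
Combining and collecting du, dv coefficients:
  coeff of du: 4*u^2 + 8*u*v - 6*u + 4*v - 4
  coeff of dv: 2*u*v + 4*u + 4*v^2 + 4*v - 8
F^* omega = (4*u^2 + 8*u*v - 6*u + 4*v - 4) du + (2*u*v + 4*u + 4*v^2 + 4*v - 8) dv.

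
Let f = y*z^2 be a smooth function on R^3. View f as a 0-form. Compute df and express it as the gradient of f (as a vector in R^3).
df = (0) dx + (z^2) dy + (2*y*z) dz; grad f = (0, z^2, 2*y*z)

For a 0-form f, d f = (∂f/∂x) dx + (∂f/∂y) dy + (∂f/∂z) dz. The components of the vector representation are exactly the entries of grad f in Cartesian coordinates:
  ∂f/∂x = 0
  ∂f/∂y = z^2
  ∂f/∂z = 2*y*z.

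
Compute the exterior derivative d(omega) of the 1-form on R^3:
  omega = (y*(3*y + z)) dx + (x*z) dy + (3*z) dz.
d(omega) = (-6*y) dx ∧ dy + (-y) dx ∧ dz + (-x) dy ∧ dz

For a 1-form omega = sum_i f_i dx_i, the exterior derivative is
  d(omega) = sum_{i < j} (∂f_j/∂x_i - ∂f_i/∂x_j) dx_i ∧ dx_j.
  coefficient of dx ∧ dy: ∂f_2/∂x - ∂f_1/∂y = ∂(x*z)/∂x - ∂(y*(3*y + z))/∂y = -6*y
  coefficient of dx ∧ dz: ∂f_3/∂x - ∂f_1/∂z = ∂(3*z)/∂x - ∂(y*(3*y + z))/∂z = -y
  coefficient of dy ∧ dz: ∂f_3/∂y - ∂f_2/∂z = ∂(3*z)/∂y - ∂(x*z)/∂z = -x
Assembling: d(omega) = (-6*y) dx ∧ dy + (-y) dx ∧ dz + (-x) dy ∧ dz.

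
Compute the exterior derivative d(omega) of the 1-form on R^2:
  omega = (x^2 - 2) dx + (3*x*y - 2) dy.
d(omega) = (3*y) dx ∧ dy

For a 1-form omega = sum_i f_i dx_i, the exterior derivative is
  d(omega) = sum_{i < j} (∂f_j/∂x_i - ∂f_i/∂x_j) dx_i ∧ dx_j.
  coefficient of dx ∧ dy: ∂f_2/∂x - ∂f_1/∂y = ∂(3*x*y - 2)/∂x - ∂(x^2 - 2)/∂y = 3*y
Assembling: d(omega) = (3*y) dx ∧ dy.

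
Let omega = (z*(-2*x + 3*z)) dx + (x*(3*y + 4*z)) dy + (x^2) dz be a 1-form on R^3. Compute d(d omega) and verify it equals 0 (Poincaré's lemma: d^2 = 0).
d(d omega) = 0

Step 1: d omega = sum_{i<j} (∂f_j/∂x_i - ∂f_i/∂x_j) dx_i ∧ dx_j:
  coeff of dx ∧ dy: 3*y + 4*z
  coeff of dx ∧ dz: 4*x - 6*z
  coeff of dy ∧ dz: -4*x
Step 2: Apply d again to each 2-form coefficient. The only possible 3-form in R^3 is dx ∧ dy ∧ dz, with coefficient
  ∂(coeff of dy∧dz)/∂x - ∂(coeff of dx∧dz)/∂y + ∂(coeff of dx∧dy)/∂z
  = ∂/∂x (-4*x) - ∂/∂y (4*x - 6*z) + ∂/∂z (3*y + 4*z).
Each of these terms simplifies to sums of mixed partials that cancel in pairs. The result is 0 (by equality of mixed partials for smooth functions — Schwarz / Clairaut).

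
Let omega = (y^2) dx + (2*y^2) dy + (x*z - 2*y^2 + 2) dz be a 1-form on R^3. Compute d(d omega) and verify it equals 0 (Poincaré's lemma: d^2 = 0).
d(d omega) = 0

Step 1: d omega = sum_{i<j} (∂f_j/∂x_i - ∂f_i/∂x_j) dx_i ∧ dx_j:
  coeff of dx ∧ dy: -2*y
  coeff of dx ∧ dz: z
  coeff of dy ∧ dz: -4*y
Step 2: Apply d again to each 2-form coefficient. The only possible 3-form in R^3 is dx ∧ dy ∧ dz, with coefficient
  ∂(coeff of dy∧dz)/∂x - ∂(coeff of dx∧dz)/∂y + ∂(coeff of dx∧dy)/∂z
  = ∂/∂x (-4*y) - ∂/∂y (z) + ∂/∂z (-2*y).
Each of these terms simplifies to sums of mixed partials that cancel in pairs. The result is 0 (by equality of mixed partials for smooth functions — Schwarz / Clairaut).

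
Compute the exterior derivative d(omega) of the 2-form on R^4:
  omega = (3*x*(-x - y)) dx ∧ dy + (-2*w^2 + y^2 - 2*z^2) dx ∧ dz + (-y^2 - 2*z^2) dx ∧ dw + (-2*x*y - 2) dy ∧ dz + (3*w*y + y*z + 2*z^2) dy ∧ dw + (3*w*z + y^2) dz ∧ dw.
d(omega) = (-4*y) dx ∧ dy ∧ dz + (-4*w + 4*z) dx ∧ dz ∧ dw + (2*y) dx ∧ dy ∧ dw + (y - 4*z) dy ∧ dz ∧ dw

For a 2-form omega = sum_{i<j} g_{ij} dx_i ∧ dx_j, the exterior derivative is
  d(omega) = sum_{i<j} d(g_{ij}) ∧ dx_i ∧ dx_j = sum_{i<j, k} (∂g_{ij}/∂x_k) dx_k ∧ dx_i ∧ dx_j.
Expand each term, using dx_k ∧ dx_i ∧ dx_j = sgn(permutation) dx_{(a)} ∧ dx_{(b)} ∧ dx_{(c)} with (a < b < c) sorted:
  d(-2*w^2 + y^2 - 2*z^2) includes (∂/∂y)(-2*w^2 + y^2 - 2*z^2) dy = (2*y) dy, which multiplied by dx ∧ dz gives (-2*y) dx ∧ dy ∧ dz
  d(-2*w^2 + y^2 - 2*z^2) includes (∂/∂w)(-2*w^2 + y^2 - 2*z^2) dw = (-4*w) dw, which multiplied by dx ∧ dz gives (-4*w) dx ∧ dz ∧ dw
  d(-y^2 - 2*z^2) includes (∂/∂y)(-y^2 - 2*z^2) dy = (-2*y) dy, which multiplied by dx ∧ dw gives (2*y) dx ∧ dy ∧ dw
  d(-y^2 - 2*z^2) includes (∂/∂z)(-y^2 - 2*z^2) dz = (-4*z) dz, which multiplied by dx ∧ dw gives (4*z) dx ∧ dz ∧ dw
  d(-2*x*y - 2) includes (∂/∂x)(-2*x*y - 2) dx = (-2*y) dx, which multiplied by dy ∧ dz gives (-2*y) dx ∧ dy ∧ dz
  d(3*w*y + y*z + 2*z^2) includes (∂/∂z)(3*w*y + y*z + 2*z^2) dz = (y + 4*z) dz, which multiplied by dy ∧ dw gives (-y - 4*z) dy ∧ dz ∧ dw
  d(3*w*z + y^2) includes (∂/∂y)(3*w*z + y^2) dy = (2*y) dy, which multiplied by dz ∧ dw gives (2*y) dy ∧ dz ∧ dw
Collecting like 3-forms: d(omega) = (-4*y) dx ∧ dy ∧ dz + (-4*w + 4*z) dx ∧ dz ∧ dw + (2*y) dx ∧ dy ∧ dw + (y - 4*z) dy ∧ dz ∧ dw.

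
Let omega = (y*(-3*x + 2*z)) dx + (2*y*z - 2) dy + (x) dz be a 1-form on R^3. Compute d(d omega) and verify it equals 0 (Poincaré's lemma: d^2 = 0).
d(d omega) = 0

Step 1: d omega = sum_{i<j} (∂f_j/∂x_i - ∂f_i/∂x_j) dx_i ∧ dx_j:
  coeff of dx ∧ dy: 3*x - 2*z
  coeff of dx ∧ dz: 1 - 2*y
  coeff of dy ∧ dz: -2*y
Step 2: Apply d again to each 2-form coefficient. The only possible 3-form in R^3 is dx ∧ dy ∧ dz, with coefficient
  ∂(coeff of dy∧dz)/∂x - ∂(coeff of dx∧dz)/∂y + ∂(coeff of dx∧dy)/∂z
  = ∂/∂x (-2*y) - ∂/∂y (1 - 2*y) + ∂/∂z (3*x - 2*z).
Each of these terms simplifies to sums of mixed partials that cancel in pairs. The result is 0 (by equality of mixed partials for smooth functions — Schwarz / Clairaut).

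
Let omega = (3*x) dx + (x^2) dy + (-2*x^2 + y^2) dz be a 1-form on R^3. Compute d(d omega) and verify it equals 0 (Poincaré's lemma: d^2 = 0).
d(d omega) = 0

Step 1: d omega = sum_{i<j} (∂f_j/∂x_i - ∂f_i/∂x_j) dx_i ∧ dx_j:
  coeff of dx ∧ dy: 2*x
  coeff of dx ∧ dz: -4*x
  coeff of dy ∧ dz: 2*y
Step 2: Apply d again to each 2-form coefficient. The only possible 3-form in R^3 is dx ∧ dy ∧ dz, with coefficient
  ∂(coeff of dy∧dz)/∂x - ∂(coeff of dx∧dz)/∂y + ∂(coeff of dx∧dy)/∂z
  = ∂/∂x (2*y) - ∂/∂y (-4*x) + ∂/∂z (2*x).
Each of these terms simplifies to sums of mixed partials that cancel in pairs. The result is 0 (by equality of mixed partials for smooth functions — Schwarz / Clairaut).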